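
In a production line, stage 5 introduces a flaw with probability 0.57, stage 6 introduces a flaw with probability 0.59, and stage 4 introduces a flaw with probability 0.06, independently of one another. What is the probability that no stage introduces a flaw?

0.165722

P(none) = (1 − 0.57) × (1 − 0.59) × (1 − 0.06) = 0.43 × 0.41 × 0.94 = 0.165722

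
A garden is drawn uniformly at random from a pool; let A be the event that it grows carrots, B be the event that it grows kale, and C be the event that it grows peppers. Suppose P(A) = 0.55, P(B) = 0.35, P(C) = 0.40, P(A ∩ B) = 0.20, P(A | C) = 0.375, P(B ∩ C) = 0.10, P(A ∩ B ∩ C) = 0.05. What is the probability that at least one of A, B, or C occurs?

0.90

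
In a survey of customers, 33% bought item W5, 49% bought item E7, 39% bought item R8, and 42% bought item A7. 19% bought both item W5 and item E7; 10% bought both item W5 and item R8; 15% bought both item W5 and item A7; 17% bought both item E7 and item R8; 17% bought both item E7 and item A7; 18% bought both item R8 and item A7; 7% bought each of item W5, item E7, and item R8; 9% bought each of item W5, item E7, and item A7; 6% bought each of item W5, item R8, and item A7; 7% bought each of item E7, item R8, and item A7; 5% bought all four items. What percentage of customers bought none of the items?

P(union) = 33 + 49 + 39 + 42 − 19 − 10 − 15 − 17 − 17 − 18 + 7 + 9 + 6 + 7 − 5 = 91%
P(none) = 100% − 91% = 9%

9%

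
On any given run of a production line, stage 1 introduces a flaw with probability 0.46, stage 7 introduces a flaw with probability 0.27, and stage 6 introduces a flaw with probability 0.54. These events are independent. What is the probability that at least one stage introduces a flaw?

Since the events are independent, P(none) is the product of the individual non-occurrence probabilities.
P(none) = (1 − 0.46) × (1 − 0.27) × (1 − 0.54) = 0.54 × 0.73 × 0.46 = 0.181332
P(at least one) = 1 − 0.181332 = 0.818668

0.818668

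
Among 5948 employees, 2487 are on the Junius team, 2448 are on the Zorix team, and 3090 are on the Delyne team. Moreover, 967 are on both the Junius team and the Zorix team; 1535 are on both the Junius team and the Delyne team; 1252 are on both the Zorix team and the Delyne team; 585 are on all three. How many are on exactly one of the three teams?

|exactly one| = 2487 + 2448 + 3090 − 2·967 − 2·1535 − 2·1252 + 3·585 = 2272

2272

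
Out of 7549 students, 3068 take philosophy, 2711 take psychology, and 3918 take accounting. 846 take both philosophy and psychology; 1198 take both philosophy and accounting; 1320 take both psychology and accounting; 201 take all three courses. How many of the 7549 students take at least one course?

Using inclusion–exclusion:
|union| = 3068 + 2711 + 3918 − 846 − 1198 − 1320 + 201 = 6534

6534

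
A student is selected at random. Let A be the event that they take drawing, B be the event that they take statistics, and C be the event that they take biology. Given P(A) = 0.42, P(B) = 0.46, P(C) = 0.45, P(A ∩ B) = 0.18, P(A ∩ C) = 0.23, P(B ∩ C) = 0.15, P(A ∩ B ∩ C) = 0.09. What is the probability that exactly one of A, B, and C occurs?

0.48

P(exactly one) = 0.42 + 0.46 + 0.45 − 2·0.18 − 2·0.23 − 2·0.15 + 3·0.09 = 0.48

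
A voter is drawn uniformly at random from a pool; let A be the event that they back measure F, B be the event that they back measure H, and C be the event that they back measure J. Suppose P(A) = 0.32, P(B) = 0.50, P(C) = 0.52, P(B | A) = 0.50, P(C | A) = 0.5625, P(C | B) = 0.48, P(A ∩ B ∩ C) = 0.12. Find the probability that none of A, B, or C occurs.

0.12

P(A ∩ B) = P(A)·P(B|A) = 0.32 × 0.50 = 0.16
P(A ∩ C) = P(A)·P(C|A) = 0.32 × 0.5625 = 0.18
P(B ∩ C) = P(B)·P(C|B) = 0.50 × 0.48 = 0.24
By inclusion-exclusion,
P(A ∪ B ∪ C) = 0.32 + 0.50 + 0.52 − 0.16 − 0.18 − 0.24 + 0.12 = 0.88
P(none) = 1 − 0.88 = 0.12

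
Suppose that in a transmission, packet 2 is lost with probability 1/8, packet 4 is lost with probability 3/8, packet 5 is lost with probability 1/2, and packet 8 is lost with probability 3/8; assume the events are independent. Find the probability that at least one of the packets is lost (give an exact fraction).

P(none) = (1 − 1/8) × (1 − 3/8) × (1 − 1/2) × (1 − 3/8) = 7/8 × 5/8 × 1/2 × 5/8 = 175/1024
P(at least one) = 1 − 175/1024 = 849/1024

849/1024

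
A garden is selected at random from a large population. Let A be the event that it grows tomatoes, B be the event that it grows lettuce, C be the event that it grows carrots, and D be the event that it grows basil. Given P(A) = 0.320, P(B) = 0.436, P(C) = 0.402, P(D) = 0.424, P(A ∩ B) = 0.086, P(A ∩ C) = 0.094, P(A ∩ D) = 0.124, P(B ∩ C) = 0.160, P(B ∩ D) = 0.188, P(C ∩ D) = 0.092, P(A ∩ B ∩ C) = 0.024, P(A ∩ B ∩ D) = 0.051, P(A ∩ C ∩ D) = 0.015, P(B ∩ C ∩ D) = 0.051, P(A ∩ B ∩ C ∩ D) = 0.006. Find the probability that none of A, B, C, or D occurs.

0.027

P(A ∪ B ∪ C ∪ D) = 0.320 + 0.436 + 0.402 + 0.424 − 0.086 − 0.094 − 0.124 − 0.160 − 0.188 − 0.092 + 0.024 + 0.051 + 0.015 + 0.051 − 0.006 = 0.973
P(none) = 1 − 0.973 = 0.027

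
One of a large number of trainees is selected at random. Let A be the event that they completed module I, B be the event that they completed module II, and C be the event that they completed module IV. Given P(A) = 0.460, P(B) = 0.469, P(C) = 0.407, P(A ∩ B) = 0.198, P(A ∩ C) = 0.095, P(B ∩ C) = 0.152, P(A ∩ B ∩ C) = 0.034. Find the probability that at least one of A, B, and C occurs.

0.925

P(A ∪ B ∪ C) = 0.460 + 0.469 + 0.407 − 0.198 − 0.095 − 0.152 + 0.034 = 0.925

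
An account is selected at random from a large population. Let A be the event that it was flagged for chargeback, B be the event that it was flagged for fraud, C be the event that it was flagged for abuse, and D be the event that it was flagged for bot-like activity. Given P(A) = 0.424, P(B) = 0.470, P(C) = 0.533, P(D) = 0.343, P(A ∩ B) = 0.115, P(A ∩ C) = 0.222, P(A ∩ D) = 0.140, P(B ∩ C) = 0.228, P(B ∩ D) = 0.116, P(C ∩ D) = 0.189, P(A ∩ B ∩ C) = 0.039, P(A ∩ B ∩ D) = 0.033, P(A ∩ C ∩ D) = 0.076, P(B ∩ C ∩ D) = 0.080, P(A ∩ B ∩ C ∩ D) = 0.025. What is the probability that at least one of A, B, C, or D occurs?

P(A ∪ B ∪ C ∪ D) = 0.424 + 0.470 + 0.533 + 0.343 − 0.115 − 0.222 − 0.140 − 0.228 − 0.116 − 0.189 + 0.039 + 0.033 + 0.076 + 0.080 − 0.025 = 0.963

0.963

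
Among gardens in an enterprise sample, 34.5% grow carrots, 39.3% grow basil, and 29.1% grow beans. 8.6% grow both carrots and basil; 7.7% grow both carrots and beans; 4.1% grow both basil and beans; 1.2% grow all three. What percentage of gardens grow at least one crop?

83.7%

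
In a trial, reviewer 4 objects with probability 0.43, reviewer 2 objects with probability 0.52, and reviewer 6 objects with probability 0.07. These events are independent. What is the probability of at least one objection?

0.745552

P(none) = (1 − 0.43) × (1 − 0.52) × (1 − 0.07) = 0.57 × 0.48 × 0.93 = 0.254448
P(at least one) = 1 − 0.254448 = 0.745552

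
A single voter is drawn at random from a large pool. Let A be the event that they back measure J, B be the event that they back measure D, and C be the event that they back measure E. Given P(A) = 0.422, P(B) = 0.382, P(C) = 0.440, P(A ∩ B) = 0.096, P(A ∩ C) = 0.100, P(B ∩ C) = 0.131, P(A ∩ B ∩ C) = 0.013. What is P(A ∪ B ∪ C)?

P(A ∪ B ∪ C) = 0.422 + 0.382 + 0.440 − 0.096 − 0.100 − 0.131 + 0.013 = 0.930

0.930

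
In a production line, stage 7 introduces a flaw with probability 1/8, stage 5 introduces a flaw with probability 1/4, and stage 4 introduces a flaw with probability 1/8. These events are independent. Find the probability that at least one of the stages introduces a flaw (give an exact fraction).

Since the events are independent, P(none) is the product of the individual non-occurrence probabilities.
P(none) = (1 − 1/8) × (1 − 1/4) × (1 − 1/8) = 7/8 × 3/4 × 7/8 = 147/256
P(at least one) = 1 − 147/256 = 109/256

109/256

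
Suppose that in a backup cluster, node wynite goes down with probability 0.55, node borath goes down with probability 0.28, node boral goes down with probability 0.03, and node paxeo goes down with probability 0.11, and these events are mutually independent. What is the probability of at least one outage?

0.7202908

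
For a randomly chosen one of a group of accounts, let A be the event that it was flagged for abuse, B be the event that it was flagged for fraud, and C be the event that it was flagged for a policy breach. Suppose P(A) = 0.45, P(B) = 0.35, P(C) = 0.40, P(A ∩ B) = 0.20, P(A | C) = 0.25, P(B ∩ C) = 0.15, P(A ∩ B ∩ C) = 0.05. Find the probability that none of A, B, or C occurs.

0.20

P(A ∩ C) = P(C)·P(A|C) = 0.40 × 0.25 = 0.10
P(A ∪ B ∪ C) = 0.45 + 0.35 + 0.40 − 0.20 − 0.10 − 0.15 + 0.05 = 0.80
P(none) = 1 − 0.80 = 0.20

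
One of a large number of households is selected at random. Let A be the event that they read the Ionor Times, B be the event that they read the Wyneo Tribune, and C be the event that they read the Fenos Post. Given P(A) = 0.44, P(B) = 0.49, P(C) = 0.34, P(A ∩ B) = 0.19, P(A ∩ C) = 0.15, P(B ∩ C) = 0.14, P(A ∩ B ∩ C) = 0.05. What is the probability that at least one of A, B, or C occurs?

Inclusion–exclusion gives
P(A ∪ B ∪ C) = 0.44 + 0.49 + 0.34 − 0.19 − 0.15 − 0.14 + 0.05 = 0.84

0.84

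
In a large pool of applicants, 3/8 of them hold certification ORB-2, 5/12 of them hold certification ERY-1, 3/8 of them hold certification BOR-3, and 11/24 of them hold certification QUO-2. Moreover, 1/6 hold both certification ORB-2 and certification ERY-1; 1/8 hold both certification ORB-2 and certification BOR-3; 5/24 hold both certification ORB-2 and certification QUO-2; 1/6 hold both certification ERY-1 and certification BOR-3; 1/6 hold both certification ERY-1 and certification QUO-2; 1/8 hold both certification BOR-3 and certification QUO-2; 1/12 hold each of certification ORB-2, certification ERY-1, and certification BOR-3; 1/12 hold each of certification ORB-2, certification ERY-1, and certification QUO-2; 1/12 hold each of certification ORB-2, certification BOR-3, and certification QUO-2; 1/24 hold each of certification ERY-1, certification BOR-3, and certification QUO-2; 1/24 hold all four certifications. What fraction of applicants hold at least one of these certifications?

Using inclusion–exclusion:
P(≥1) = 3/8 + 5/12 + 3/8 + 11/24 − 1/6 − 1/8 − 5/24 − 1/6 − 1/6 − 1/8 + 1/12 + 1/12 + 1/12 + 1/24 − 1/24 = 11/12

11/12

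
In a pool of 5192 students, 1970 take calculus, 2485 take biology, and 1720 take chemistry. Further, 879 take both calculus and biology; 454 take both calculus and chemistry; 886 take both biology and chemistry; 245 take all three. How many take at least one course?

N(≥1) = 1970 + 2485 + 1720 − 879 − 454 − 886 + 245 = 4201

4201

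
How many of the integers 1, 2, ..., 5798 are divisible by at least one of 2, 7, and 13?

3504

⌊5798/2⌋ + ⌊5798/7⌋ + ⌊5798/13⌋ − ⌊5798/14⌋ − ⌊5798/26⌋ − ⌊5798/91⌋ + ⌊5798/182⌋ = 2899 + 828 + 446 − 414 − 223 − 63 + 31 = 3504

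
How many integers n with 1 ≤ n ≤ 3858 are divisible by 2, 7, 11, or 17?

Using inclusion–exclusion:
⌊3858/2⌋ + ⌊3858/7⌋ + ⌊3858/11⌋ + ⌊3858/17⌋ − ⌊3858/14⌋ − ⌊3858/22⌋ − ⌊3858/34⌋ − ⌊3858/77⌋ − ⌊3858/119⌋ − ⌊3858/187⌋ + ⌊3858/154⌋ + ⌊3858/238⌋ + ⌊3858/374⌋ + ⌊3858/1309⌋ − ⌊3858/2618⌋ = 1929 + 551 + 350 + 226 − 275 − 175 − 113 − 50 − 32 − 20 + 25 + 16 + 10 + 2 − 1 = 2443

2443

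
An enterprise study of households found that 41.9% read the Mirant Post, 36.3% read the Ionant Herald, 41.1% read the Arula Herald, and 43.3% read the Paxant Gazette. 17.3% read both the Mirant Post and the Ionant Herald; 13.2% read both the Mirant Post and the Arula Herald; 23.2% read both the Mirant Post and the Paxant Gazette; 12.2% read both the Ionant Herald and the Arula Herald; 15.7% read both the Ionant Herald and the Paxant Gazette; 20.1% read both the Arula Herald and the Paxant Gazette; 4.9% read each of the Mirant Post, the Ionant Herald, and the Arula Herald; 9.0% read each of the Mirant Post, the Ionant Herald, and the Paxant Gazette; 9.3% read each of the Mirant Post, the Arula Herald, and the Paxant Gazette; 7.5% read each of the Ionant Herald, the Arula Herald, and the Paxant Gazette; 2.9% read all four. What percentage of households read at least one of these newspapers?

88.7%

P(≥1) = 41.9 + 36.3 + 41.1 + 43.3 − 17.3 − 13.2 − 23.2 − 12.2 − 15.7 − 20.1 + 4.9 + 9.0 + 9.3 + 7.5 − 2.9 = 88.7%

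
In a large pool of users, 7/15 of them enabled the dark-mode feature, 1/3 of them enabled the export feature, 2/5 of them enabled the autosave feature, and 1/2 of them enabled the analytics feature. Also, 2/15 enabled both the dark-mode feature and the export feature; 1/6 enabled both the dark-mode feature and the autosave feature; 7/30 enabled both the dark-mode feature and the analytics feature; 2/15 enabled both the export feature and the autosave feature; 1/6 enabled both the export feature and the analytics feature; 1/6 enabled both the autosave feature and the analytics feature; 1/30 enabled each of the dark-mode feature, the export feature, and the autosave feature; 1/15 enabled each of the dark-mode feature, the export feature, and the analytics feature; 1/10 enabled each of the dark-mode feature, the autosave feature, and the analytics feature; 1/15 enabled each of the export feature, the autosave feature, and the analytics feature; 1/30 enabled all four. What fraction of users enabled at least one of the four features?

14/15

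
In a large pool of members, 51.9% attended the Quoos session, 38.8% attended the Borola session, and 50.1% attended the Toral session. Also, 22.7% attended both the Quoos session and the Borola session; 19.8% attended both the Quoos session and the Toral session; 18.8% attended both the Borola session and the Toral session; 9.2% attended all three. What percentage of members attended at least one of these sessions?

88.7%

By inclusion–exclusion:
P(≥1) = 51.9 + 38.8 + 50.1 − 22.7 − 19.8 − 18.8 + 9.2 = 88.7%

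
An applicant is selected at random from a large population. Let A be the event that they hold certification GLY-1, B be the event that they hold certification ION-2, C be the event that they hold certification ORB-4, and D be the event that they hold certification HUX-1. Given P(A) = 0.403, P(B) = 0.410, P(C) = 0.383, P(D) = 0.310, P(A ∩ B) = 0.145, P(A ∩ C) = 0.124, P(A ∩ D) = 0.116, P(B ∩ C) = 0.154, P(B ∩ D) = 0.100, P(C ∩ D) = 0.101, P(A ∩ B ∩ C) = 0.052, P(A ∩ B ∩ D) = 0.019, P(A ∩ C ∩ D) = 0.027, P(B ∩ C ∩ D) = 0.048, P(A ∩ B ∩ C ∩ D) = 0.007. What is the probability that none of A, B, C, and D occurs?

By inclusion-exclusion,
P(A ∪ B ∪ C ∪ D) = 0.403 + 0.410 + 0.383 + 0.310 − 0.145 − 0.124 − 0.116 − 0.154 − 0.100 − 0.101 + 0.052 + 0.019 + 0.027 + 0.048 − 0.007 = 0.905
P(none) = 1 − 0.905 = 0.095

0.095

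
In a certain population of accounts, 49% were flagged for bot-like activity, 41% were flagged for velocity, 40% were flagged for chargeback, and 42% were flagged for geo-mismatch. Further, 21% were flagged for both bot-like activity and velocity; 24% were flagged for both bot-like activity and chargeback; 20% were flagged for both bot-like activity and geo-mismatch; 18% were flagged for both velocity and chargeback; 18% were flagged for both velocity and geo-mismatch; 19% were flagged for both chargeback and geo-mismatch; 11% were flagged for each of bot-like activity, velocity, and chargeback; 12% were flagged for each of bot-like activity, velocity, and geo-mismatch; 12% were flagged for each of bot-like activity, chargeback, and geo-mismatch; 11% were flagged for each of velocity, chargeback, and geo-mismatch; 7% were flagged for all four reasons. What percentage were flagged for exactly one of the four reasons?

By inclusion–exclusion (exactly-one form):
P(exactly one) = 49 + 41 + 40 + 42 − 2·21 − 2·24 − 2·20 − 2·18 − 2·18 − 2·19 + 3·11 + 3·12 + 3·12 + 3·11 − 4·7 = 42%

42%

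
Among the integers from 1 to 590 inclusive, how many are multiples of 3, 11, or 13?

Using inclusion–exclusion:
⌊590/3⌋ + ⌊590/11⌋ + ⌊590/13⌋ − ⌊590/33⌋ − ⌊590/39⌋ − ⌊590/143⌋ + ⌊590/429⌋ = 196 + 53 + 45 − 17 − 15 − 4 + 1 = 259

259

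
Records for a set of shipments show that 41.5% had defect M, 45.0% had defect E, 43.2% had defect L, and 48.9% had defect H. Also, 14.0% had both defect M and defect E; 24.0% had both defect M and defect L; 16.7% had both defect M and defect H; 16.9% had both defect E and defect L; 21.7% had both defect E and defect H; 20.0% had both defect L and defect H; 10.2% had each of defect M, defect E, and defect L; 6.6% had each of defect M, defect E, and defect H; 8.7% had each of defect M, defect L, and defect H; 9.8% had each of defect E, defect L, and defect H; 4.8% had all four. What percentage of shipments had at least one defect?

P(at least one) = 41.5 + 45.0 + 43.2 + 48.9 − 14.0 − 24.0 − 16.7 − 16.9 − 21.7 − 20.0 + 10.2 + 6.6 + 8.7 + 9.8 − 4.8 = 95.8%

95.8%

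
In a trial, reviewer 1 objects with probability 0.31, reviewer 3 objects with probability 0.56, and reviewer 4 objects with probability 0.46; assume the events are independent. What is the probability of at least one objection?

0.836056

P(none) = (1 − 0.31) × (1 − 0.56) × (1 − 0.46) = 0.69 × 0.44 × 0.54 = 0.163944
P(at least one) = 1 − 0.163944 = 0.836056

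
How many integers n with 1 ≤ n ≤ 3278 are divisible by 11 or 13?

528

298 + 252 − 22 = 528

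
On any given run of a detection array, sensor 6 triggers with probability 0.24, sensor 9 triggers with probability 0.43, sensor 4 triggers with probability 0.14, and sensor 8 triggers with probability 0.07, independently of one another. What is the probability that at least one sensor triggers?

Since the events are independent, P(none) is the product of the individual non-occurrence probabilities.
P(none) = (1 − 0.24) × (1 − 0.43) × (1 − 0.14) × (1 − 0.07) = 0.76 × 0.57 × 0.86 × 0.93 = 0.34647336
P(at least one) = 1 − 0.34647336 = 0.65352664

0.65352664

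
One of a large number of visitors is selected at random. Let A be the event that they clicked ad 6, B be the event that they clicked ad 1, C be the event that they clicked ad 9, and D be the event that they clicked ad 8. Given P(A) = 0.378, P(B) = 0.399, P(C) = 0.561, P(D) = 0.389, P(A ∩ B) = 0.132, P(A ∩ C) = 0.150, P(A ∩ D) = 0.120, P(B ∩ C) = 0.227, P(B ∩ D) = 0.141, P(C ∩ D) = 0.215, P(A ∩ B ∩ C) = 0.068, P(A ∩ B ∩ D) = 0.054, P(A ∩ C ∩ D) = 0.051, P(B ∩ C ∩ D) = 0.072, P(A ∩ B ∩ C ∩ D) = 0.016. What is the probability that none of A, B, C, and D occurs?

0.029

By inclusion–exclusion:
P(A ∪ B ∪ C ∪ D) = 0.378 + 0.399 + 0.561 + 0.389 − 0.132 − 0.150 − 0.120 − 0.227 − 0.141 − 0.215 + 0.068 + 0.054 + 0.051 + 0.072 − 0.016 = 0.971
P(none) = 1 − 0.971 = 0.029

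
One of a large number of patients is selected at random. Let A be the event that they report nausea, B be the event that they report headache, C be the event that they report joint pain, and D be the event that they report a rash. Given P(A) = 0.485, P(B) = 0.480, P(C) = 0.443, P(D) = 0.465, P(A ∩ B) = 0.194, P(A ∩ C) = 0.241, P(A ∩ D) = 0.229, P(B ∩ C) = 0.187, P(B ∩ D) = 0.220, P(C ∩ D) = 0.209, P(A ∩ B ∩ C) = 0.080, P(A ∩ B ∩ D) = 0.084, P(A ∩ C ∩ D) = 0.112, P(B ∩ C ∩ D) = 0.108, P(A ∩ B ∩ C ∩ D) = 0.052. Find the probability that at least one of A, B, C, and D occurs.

0.925

By inclusion–exclusion:
P(A ∪ B ∪ C ∪ D) = 0.485 + 0.480 + 0.443 + 0.465 − 0.194 − 0.241 − 0.229 − 0.187 − 0.220 − 0.209 + 0.080 + 0.084 + 0.112 + 0.108 − 0.052 = 0.925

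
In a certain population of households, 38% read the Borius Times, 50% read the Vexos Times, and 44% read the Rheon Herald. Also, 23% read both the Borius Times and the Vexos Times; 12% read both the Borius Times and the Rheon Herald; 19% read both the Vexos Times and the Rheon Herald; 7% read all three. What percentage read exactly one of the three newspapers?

By inclusion–exclusion (exactly-one form):
P(exactly one) = 38 + 50 + 44 − 2·23 − 2·12 − 2·19 + 3·7 = 45%

45%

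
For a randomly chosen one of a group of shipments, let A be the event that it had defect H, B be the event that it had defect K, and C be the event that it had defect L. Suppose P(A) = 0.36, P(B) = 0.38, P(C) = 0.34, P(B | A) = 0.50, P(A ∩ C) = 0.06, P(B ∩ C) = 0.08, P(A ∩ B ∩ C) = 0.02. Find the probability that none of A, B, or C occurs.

P(A ∩ B) = P(A)·P(B|A) = 0.36 × 0.50 = 0.18
Using inclusion–exclusion:
P(A ∪ B ∪ C) = 0.36 + 0.38 + 0.34 − 0.18 − 0.06 − 0.08 + 0.02 = 0.78
P(none) = 1 − 0.78 = 0.22

0.22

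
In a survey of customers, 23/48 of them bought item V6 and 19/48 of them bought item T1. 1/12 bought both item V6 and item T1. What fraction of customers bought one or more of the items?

19/24

P(union) = 23/48 + 19/48 − 1/12 = 19/24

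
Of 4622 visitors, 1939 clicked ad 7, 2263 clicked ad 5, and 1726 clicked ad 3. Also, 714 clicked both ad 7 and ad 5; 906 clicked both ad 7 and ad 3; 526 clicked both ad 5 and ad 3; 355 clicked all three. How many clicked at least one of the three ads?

Apply inclusion-exclusion:
N(≥1) = 1939 + 2263 + 1726 − 714 − 906 − 526 + 355 = 4137

4137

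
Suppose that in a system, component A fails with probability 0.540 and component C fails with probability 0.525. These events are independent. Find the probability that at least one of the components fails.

0.7815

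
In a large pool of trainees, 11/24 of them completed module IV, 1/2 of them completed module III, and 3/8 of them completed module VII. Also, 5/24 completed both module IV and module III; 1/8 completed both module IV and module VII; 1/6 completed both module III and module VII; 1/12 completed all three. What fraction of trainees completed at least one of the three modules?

P(at least one) = 11/24 + 1/2 + 3/8 − 5/24 − 1/8 − 1/6 + 1/12 = 11/12

11/12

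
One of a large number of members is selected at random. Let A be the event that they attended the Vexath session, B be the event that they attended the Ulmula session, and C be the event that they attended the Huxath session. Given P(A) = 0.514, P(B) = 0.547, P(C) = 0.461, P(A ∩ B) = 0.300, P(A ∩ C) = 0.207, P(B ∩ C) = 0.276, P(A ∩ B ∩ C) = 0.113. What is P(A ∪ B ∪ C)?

0.852

P(A ∪ B ∪ C) = 0.514 + 0.547 + 0.461 − 0.300 − 0.207 − 0.276 + 0.113 = 0.852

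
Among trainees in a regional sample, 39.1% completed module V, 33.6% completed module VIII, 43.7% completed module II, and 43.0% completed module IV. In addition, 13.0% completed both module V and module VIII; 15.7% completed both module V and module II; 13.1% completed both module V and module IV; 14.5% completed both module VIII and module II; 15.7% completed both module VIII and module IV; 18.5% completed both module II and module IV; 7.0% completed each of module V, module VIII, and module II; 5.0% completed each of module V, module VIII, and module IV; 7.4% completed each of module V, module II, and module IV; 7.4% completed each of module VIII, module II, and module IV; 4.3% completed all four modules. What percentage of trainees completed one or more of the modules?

Inclusion–exclusion gives
P(≥1) = 39.1 + 33.6 + 43.7 + 43.0 − 13.0 − 15.7 − 13.1 − 14.5 − 15.7 − 18.5 + 7.0 + 5.0 + 7.4 + 7.4 − 4.3 = 91.4%

91.4%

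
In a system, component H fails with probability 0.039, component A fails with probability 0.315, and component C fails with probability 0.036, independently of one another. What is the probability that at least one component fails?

0.36541326

Independence gives P(none) = ∏(1 − pᵢ).
P(none) = (1 − 0.039) × (1 − 0.315) × (1 − 0.036) = 0.961 × 0.685 × 0.964 = 0.63458674
P(at least one) = 1 − 0.63458674 = 0.36541326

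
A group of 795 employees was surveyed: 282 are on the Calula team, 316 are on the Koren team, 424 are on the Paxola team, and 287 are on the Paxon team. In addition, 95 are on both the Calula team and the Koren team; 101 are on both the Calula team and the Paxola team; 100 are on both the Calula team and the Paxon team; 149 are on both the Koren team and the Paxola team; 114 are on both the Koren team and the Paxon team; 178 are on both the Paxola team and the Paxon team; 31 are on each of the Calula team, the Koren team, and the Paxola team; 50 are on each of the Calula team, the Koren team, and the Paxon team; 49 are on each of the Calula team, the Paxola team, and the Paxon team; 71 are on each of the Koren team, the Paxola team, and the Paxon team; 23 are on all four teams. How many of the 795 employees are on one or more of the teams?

N(≥1) = 282 + 316 + 424 + 287 − 95 − 101 − 100 − 149 − 114 − 178 + 31 + 50 + 49 + 71 − 23 = 750

750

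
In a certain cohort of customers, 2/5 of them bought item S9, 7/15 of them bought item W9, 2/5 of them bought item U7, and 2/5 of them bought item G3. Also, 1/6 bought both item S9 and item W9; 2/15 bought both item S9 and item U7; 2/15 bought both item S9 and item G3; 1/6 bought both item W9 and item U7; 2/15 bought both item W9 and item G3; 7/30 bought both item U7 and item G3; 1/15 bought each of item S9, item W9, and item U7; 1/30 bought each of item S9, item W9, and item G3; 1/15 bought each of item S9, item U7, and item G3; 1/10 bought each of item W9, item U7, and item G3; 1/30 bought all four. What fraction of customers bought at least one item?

14/15

By inclusion–exclusion:
P(union) = 2/5 + 7/15 + 2/5 + 2/5 − 1/6 − 2/15 − 2/15 − 1/6 − 2/15 − 7/30 + 1/15 + 1/30 + 1/15 + 1/10 − 1/30 = 14/15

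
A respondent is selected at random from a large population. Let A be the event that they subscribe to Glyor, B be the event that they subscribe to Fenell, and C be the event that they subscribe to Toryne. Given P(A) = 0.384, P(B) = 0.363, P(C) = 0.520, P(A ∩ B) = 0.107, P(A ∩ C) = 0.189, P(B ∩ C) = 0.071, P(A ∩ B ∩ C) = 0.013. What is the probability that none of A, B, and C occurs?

Apply inclusion-exclusion:
P(A ∪ B ∪ C) = 0.384 + 0.363 + 0.520 − 0.107 − 0.189 − 0.071 + 0.013 = 0.913
P(none) = 1 − 0.913 = 0.087

0.087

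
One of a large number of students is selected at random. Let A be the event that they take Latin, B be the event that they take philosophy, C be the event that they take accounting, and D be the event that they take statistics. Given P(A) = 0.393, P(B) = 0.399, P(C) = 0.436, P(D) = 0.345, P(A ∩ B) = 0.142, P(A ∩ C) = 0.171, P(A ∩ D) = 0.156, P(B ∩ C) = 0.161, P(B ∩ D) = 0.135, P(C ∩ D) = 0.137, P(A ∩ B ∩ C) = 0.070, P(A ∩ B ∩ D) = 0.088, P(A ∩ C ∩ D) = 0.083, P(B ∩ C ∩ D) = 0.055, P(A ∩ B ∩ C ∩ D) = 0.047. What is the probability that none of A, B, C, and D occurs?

Apply inclusion-exclusion:
P(A ∪ B ∪ C ∪ D) = 0.393 + 0.399 + 0.436 + 0.345 − 0.142 − 0.171 − 0.156 − 0.161 − 0.135 − 0.137 + 0.070 + 0.088 + 0.083 + 0.055 − 0.047 = 0.920
P(none) = 1 − 0.920 = 0.080

0.080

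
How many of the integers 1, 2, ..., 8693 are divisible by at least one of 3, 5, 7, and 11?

5079

By inclusion-exclusion,
2897 + 1738 + 1241 + 790 − 579 − 413 − 263 − 248 − 158 − 112 + 82 + 52 + 37 + 22 − 7 = 5079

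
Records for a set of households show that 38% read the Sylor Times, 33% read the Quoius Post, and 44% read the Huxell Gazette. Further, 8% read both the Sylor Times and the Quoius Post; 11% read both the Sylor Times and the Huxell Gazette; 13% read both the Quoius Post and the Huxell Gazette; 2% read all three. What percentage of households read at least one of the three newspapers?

85%

By inclusion-exclusion,
P(at least one) = 38 + 33 + 44 − 8 − 11 − 13 + 2 = 85%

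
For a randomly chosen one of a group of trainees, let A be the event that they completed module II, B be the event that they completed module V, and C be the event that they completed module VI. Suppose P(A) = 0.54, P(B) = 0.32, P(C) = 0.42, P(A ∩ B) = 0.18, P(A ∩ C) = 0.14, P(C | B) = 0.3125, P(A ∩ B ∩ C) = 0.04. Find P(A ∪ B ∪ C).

0.90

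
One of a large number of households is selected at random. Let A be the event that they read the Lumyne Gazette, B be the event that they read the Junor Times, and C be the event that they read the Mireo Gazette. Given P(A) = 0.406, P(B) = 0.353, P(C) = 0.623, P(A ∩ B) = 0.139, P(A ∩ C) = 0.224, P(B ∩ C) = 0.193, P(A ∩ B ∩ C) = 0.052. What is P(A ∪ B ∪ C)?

P(A ∪ B ∪ C) = 0.406 + 0.353 + 0.623 − 0.139 − 0.224 − 0.193 + 0.052 = 0.878

0.878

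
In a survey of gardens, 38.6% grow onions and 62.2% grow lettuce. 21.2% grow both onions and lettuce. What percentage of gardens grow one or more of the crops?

P(≥1) = 38.6 + 62.2 − 21.2 = 79.6%

79.6%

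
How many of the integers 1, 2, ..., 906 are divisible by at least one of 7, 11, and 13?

Using inclusion–exclusion:
floor(906/7) + floor(906/11) + floor(906/13) − floor(906/77) − floor(906/91) − floor(906/143) + floor(906/1001) = 129 + 82 + 69 − 11 − 9 − 6 + 0 = 254

254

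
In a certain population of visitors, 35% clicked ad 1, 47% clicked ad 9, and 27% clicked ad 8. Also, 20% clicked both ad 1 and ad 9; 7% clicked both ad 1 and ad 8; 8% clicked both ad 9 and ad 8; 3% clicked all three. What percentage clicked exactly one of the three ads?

48%

P(exactly one) = 35 + 47 + 27 − 2·20 − 2·7 − 2·8 + 3·3 = 48%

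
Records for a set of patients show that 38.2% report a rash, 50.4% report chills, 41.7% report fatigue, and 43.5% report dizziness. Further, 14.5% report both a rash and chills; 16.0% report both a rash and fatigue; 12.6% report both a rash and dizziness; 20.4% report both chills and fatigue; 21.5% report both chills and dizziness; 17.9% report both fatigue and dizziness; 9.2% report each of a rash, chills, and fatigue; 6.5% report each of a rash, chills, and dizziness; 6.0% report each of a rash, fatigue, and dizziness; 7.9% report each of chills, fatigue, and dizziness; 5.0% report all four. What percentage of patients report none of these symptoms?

4.5%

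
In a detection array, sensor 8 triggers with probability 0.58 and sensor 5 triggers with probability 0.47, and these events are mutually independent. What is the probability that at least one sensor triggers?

0.7774

P(none) = (1 − 0.58) × (1 − 0.47) = 0.42 × 0.53 = 0.2226
P(at least one) = 1 − 0.2226 = 0.7774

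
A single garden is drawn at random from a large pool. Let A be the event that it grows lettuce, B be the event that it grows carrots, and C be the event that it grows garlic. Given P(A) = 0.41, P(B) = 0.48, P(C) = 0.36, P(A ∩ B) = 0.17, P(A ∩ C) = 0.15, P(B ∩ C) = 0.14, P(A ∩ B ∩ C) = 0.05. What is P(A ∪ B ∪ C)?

0.84

P(A ∪ B ∪ C) = 0.41 + 0.48 + 0.36 − 0.17 − 0.15 − 0.14 + 0.05 = 0.84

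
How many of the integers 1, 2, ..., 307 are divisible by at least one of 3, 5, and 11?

floor(307/3) + floor(307/5) + floor(307/11) − floor(307/15) − floor(307/33) − floor(307/55) + floor(307/165) = 102 + 61 + 27 − 20 − 9 − 5 + 1 = 157

157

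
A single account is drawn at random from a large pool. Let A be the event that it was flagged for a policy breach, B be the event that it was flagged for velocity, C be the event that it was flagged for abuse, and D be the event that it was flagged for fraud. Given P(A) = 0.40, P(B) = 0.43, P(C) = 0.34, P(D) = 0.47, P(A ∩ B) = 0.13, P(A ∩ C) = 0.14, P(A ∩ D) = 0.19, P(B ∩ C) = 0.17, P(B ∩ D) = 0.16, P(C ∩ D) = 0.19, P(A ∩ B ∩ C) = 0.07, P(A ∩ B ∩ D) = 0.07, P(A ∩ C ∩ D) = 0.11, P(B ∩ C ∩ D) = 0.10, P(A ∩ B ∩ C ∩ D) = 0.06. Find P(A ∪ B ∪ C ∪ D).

By inclusion-exclusion,
P(A ∪ B ∪ C ∪ D) = 0.40 + 0.43 + 0.34 + 0.47 − 0.13 − 0.14 − 0.19 − 0.17 − 0.16 − 0.19 + 0.07 + 0.07 + 0.11 + 0.10 − 0.06 = 0.95

0.95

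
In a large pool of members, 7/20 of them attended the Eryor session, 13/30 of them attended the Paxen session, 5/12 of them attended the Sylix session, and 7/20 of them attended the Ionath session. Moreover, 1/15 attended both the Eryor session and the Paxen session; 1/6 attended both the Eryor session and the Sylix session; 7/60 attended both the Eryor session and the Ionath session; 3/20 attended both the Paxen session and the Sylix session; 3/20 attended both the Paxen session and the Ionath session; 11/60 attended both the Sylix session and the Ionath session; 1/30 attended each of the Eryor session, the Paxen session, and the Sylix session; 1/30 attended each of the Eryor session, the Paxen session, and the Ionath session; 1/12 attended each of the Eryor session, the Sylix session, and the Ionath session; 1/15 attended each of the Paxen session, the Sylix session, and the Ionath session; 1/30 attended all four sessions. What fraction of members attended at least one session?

9/10

Inclusion–exclusion gives
P(union) = 7/20 + 13/30 + 5/12 + 7/20 − 1/15 − 1/6 − 7/60 − 3/20 − 3/20 − 11/60 + 1/30 + 1/30 + 1/12 + 1/15 − 1/30 = 9/10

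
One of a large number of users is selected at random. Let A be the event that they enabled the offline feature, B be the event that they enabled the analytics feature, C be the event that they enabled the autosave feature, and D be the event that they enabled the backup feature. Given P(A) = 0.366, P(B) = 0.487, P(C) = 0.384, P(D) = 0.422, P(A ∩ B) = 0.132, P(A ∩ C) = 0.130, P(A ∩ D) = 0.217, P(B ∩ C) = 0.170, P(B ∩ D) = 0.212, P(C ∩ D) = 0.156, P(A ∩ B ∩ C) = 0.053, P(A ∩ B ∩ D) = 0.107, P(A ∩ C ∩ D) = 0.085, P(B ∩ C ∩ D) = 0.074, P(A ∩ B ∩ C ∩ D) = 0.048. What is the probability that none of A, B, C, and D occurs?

0.087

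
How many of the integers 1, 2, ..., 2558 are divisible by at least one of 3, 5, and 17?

floor(2558/3) + floor(2558/5) + floor(2558/17) − floor(2558/15) − floor(2558/51) − floor(2558/85) + floor(2558/255) = 852 + 511 + 150 − 170 − 50 − 30 + 10 = 1273

1273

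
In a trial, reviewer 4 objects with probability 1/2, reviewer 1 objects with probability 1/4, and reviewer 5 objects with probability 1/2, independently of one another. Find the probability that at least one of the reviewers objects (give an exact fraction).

13/16

P(none) = (1 − 1/2) × (1 − 1/4) × (1 − 1/2) = 1/2 × 3/4 × 1/2 = 3/16
P(at least one) = 1 − 3/16 = 13/16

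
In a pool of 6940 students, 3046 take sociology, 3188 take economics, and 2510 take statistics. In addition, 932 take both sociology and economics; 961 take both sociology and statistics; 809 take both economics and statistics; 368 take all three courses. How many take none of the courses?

Using inclusion–exclusion:
N(≥1) = 3046 + 3188 + 2510 − 932 − 961 − 809 + 368 = 6410
None: 6940 − 6410 = 530

530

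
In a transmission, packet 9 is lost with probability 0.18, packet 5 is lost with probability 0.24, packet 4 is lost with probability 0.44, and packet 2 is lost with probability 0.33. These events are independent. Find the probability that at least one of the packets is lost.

0.76617536

P(none) = (1 − 0.18) × (1 − 0.24) × (1 − 0.44) × (1 − 0.33) = 0.82 × 0.76 × 0.56 × 0.67 = 0.23382464
P(at least one) = 1 − 0.23382464 = 0.76617536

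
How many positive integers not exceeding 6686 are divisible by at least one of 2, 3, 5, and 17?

5008

By inclusion–exclusion:
⌊6686/2⌋ + ⌊6686/3⌋ + ⌊6686/5⌋ + ⌊6686/17⌋ − ⌊6686/6⌋ − ⌊6686/10⌋ − ⌊6686/34⌋ − ⌊6686/15⌋ − ⌊6686/51⌋ − ⌊6686/85⌋ + ⌊6686/30⌋ + ⌊6686/102⌋ + ⌊6686/170⌋ + ⌊6686/255⌋ − ⌊6686/510⌋ = 3343 + 2228 + 1337 + 393 − 1114 − 668 − 196 − 445 − 131 − 78 + 222 + 65 + 39 + 26 − 13 = 5008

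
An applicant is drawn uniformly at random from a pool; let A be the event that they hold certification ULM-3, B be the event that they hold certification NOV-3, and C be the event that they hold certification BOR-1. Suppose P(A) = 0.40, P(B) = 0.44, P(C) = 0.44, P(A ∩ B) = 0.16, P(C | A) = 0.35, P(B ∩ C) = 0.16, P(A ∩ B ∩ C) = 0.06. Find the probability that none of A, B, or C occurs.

0.12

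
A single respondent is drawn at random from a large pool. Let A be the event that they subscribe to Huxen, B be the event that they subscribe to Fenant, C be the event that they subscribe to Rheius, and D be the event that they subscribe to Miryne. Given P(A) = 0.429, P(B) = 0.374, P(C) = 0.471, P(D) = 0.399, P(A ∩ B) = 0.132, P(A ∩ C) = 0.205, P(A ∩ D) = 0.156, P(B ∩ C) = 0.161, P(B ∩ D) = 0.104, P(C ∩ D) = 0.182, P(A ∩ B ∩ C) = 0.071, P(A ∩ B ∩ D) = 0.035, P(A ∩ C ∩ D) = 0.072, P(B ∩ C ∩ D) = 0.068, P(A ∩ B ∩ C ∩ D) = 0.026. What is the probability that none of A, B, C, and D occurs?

0.047

P(A ∪ B ∪ C ∪ D) = 0.429 + 0.374 + 0.471 + 0.399 − 0.132 − 0.205 − 0.156 − 0.161 − 0.104 − 0.182 + 0.071 + 0.035 + 0.072 + 0.068 − 0.026 = 0.953
P(none) = 1 − 0.953 = 0.047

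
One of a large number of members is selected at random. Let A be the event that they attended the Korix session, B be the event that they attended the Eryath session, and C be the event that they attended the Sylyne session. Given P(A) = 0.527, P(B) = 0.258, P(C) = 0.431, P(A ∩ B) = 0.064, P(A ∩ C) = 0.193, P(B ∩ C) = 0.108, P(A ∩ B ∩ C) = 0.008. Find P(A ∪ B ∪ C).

0.859

P(A ∪ B ∪ C) = 0.527 + 0.258 + 0.431 − 0.064 − 0.193 − 0.108 + 0.008 = 0.859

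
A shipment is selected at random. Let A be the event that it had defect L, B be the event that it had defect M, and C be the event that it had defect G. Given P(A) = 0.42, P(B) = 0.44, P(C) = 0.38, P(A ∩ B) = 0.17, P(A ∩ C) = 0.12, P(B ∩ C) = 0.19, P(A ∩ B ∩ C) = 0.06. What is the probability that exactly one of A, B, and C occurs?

P(exactly one) = 0.42 + 0.44 + 0.38 − 2·0.17 − 2·0.12 − 2·0.19 + 3·0.06 = 0.46

0.46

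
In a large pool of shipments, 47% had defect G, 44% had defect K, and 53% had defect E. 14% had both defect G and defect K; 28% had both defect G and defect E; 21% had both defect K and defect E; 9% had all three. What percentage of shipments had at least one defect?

Apply inclusion-exclusion:
P(≥1) = 47 + 44 + 53 − 14 − 28 − 21 + 9 = 90%

90%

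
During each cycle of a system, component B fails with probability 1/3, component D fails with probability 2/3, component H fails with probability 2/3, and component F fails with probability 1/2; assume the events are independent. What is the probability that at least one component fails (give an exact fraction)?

26/27

Independence gives P(none) = ∏(1 − pᵢ).
P(none) = (1 − 1/3) × (1 − 2/3) × (1 − 2/3) × (1 − 1/2) = 2/3 × 1/3 × 1/3 × 1/2 = 1/27
P(at least one) = 1 − 1/27 = 26/27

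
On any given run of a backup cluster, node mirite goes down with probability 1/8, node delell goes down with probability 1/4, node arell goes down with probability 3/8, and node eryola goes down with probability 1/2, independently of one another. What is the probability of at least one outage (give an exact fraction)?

407/512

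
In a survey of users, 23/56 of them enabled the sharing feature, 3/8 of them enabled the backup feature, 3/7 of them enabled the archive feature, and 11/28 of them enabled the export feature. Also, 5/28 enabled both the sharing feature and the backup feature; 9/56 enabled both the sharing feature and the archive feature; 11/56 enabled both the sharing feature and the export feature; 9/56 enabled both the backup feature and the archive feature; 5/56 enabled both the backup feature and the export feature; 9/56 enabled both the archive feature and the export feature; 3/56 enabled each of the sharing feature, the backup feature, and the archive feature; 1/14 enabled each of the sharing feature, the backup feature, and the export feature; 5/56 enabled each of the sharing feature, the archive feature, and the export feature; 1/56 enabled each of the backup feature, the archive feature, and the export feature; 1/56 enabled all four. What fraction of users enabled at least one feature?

7/8

P(≥1) = 23/56 + 3/8 + 3/7 + 11/28 − 5/28 − 9/56 − 11/56 − 9/56 − 5/56 − 9/56 + 3/56 + 1/14 + 5/56 + 1/56 − 1/56 = 7/8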